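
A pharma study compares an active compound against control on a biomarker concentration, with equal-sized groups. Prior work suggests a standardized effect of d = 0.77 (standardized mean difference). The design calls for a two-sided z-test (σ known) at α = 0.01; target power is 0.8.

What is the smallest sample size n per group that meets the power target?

n = 40 per group

For power 0.8 need Φ(δ − z_{0.005}) = 0.8, so δ = z_{0.005} + z_{0.20} = 2.576 + 0.842 = 3.417.
(For δ > 0 the lower-tail rejection region contributes negligibly to power, so the one-term inversion is standard.)
δ = d·√(n/2) ⇒ n = 2(δ/d)² = 2 × (3.417 / 0.77)² = 39.40.
Round up to the next whole unit.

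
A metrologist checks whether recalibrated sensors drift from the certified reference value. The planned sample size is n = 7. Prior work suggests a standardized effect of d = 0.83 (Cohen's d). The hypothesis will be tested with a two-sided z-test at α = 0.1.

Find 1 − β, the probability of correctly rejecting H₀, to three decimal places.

Power ≈ 0.709

Noncentrality parameter: δ = d·√n = 0.83 × √7 = 2.1960
Two-sided α = 0.1 → critical value z_{0.05} = 1.645.
Power = Φ(δ − 1.645) + Φ(−δ − 1.645) = Φ(0.551) + Φ(-3.841) = 0.7092 + 0.0001 = 0.7093.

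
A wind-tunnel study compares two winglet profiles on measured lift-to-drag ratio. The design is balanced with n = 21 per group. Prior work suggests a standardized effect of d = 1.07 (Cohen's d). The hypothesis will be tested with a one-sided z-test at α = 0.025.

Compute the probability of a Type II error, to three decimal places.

Noncentrality parameter: δ = d·√(n/2) = 1.07 × √(21/2) = 3.4672
One-sided α = 0.025 → critical value z_{0.025} = 1.960.
Power = P(Z > 1.960 − δ) = Φ(1.507) = 0.9341.
Type II error: β = 1 − power = 1 − 0.9341 = 0.0659.

β ≈ 0.066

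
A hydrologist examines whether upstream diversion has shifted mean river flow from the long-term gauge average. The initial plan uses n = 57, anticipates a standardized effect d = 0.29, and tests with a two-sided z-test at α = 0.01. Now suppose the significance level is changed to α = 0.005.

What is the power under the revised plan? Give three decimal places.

Power ≈ 0.268

δ = d·√n = 0.29 × √57 = 2.1895 (unchanged). New critical value: z_{0.0025} = 2.807.
Revised power = Φ(δ − 2.807) + Φ(−δ − 2.807) = Φ(-0.618) + Φ(-4.996) = 0.2684 + 0.0000 = 0.2684.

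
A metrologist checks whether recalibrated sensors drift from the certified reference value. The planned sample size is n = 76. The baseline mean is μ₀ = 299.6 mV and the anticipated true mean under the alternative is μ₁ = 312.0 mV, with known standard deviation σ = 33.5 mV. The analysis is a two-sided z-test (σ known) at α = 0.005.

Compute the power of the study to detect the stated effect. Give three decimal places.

Power ≈ 0.663

Standardized effect: d = |μ₁ − μ₀| / σ = |312.0 − 299.6| / 33.5 = 0.3701
Noncentrality parameter: δ = d·√n = 0.3701 × √76 = 3.2269
Two-sided α = 0.005 → critical value z_{0.0025} = 2.807.
Power = Φ(δ − 2.807) + Φ(−δ − 2.807) = Φ(0.420) + Φ(-6.034) = 0.6627 + 0.0000 = 0.6627.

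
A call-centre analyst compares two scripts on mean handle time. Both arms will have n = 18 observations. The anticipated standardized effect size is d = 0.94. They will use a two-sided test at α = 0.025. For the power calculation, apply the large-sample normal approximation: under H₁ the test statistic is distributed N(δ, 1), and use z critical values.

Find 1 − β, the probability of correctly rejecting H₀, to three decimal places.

Power ≈ 0.719

Noncentrality parameter: δ = d·√(n/2) = 0.94 × √(18/2) = 2.8200
Critical value for a two-sided test at α = 0.025: z_{α/2} = 2.241.
Power = Φ(δ − 2.241) + Φ(−δ − 2.241) = Φ(0.579) + Φ(-5.061) = 0.7186 + 0.0000 = 0.7186.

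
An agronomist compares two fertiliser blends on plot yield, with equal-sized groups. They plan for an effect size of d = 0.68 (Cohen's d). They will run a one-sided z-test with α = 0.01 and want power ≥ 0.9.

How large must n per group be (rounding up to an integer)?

Set Φ(δ − 2.326) = 0.9; then δ − 2.326 = Φ⁻¹(0.9) = 1.282, giving δ = 3.608.
δ = d·√(n/2) ⇒ n = 2(δ/d)² = 2 × (3.608 / 0.68)² = 56.30.
Rounding up, n = 57 per group.

n = 57 per group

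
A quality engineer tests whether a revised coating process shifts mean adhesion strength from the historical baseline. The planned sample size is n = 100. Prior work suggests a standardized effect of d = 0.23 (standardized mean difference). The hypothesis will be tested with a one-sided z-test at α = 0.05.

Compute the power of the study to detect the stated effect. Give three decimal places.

Power ≈ 0.744

Noncentrality parameter: δ = d·√n = 0.23 × √100 = 2.3000
Critical value for a one-sided test at α = 0.05: z_α = 1.645.
Power = Φ(δ − 1.645) = Φ(0.655) = 0.7438.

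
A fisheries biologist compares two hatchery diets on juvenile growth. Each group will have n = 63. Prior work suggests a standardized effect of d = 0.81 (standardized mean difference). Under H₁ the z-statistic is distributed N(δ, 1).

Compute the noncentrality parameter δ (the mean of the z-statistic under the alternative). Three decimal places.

δ ≈ 4.546

δ = d·√(n/2) = 0.81 × √(63/2) = 4.5461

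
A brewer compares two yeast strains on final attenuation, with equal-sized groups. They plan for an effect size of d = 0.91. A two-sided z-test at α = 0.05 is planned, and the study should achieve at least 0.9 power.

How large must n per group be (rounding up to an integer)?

For power 0.9 need Φ(δ − z_{0.025}) = 0.9, so δ = z_{0.025} + z_{0.10} = 1.960 + 1.282 = 3.242.
(The Φ(−δ − z_{α/2}) term is vanishingly small for δ > 0 and is dropped in the standard sample-size formula.)
δ = d·√(n/2) ⇒ n = 2(δ/d)² = 2 × (3.242 / 0.91)² = 25.38.
Round up to the next whole unit.

n = 26 per group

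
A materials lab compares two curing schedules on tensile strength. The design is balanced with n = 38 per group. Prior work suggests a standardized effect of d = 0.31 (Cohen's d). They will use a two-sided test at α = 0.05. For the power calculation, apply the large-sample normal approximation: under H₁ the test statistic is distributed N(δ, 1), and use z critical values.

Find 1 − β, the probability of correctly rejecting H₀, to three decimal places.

Noncentrality parameter: λ = d·√(n/2) = 0.31 × √(38/2) = 1.3513
Two-sided α = 0.05 → critical value z_{0.025} = 1.960.
Power = Φ(λ − 1.960) + Φ(−λ − 1.960) = Φ(-0.609) + Φ(-3.311) = 0.2714 + 0.0005 = 0.2718.

Power ≈ 0.272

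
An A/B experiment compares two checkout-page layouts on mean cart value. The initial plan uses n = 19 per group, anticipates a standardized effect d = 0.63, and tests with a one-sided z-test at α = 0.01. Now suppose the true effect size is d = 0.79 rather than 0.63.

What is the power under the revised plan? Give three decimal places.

Power ≈ 0.543

With d = 0.79: δ = d·√(n/2) = 0.79 × √(19/2) = 2.4349. Critical value z_{0.01} = 2.326.
Revised power = Φ(δ − 2.326) = Φ(0.109) = 0.5432.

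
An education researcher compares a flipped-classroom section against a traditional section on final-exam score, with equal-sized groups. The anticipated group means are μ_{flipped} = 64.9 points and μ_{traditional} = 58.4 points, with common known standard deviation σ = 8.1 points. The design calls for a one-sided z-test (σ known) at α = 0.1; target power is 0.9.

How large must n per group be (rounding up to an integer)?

n = 21 per group

Standardized effect: d = |μ_{flipped} − μ_{traditional}| / σ = |64.9 − 58.4| / 8.1 = 0.8025
Set Φ(δ − 1.282) = 0.9; then δ − 1.282 = Φ⁻¹(0.9) = 1.282, giving δ = 2.563.
δ = d·√(n/2) ⇒ n = 2(δ/d)² = 2 × (2.563 / 0.8025)² = 20.40.
Rounding up, n = 21 per group.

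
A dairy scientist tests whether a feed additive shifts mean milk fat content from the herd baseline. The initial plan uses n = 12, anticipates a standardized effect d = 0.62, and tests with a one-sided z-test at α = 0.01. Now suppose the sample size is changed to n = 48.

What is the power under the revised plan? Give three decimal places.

With n = 48: δ = d·√n = 0.62 × √48 = 4.2955. Critical value z_{0.01} = 2.326.
Revised power = Φ(δ − 2.326) = Φ(1.969) = 0.9755.

Power ≈ 0.976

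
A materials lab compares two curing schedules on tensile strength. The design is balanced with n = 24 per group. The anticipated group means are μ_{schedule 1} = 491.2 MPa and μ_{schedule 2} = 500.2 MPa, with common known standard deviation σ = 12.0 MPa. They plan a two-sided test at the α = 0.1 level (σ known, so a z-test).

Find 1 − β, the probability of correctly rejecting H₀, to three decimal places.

Standardized effect: d = |μ_{schedule 1} − μ_{schedule 2}| / σ = |491.2 − 500.2| / 12.0 = 0.7500
Noncentrality parameter: δ = d·√(n/2) = 0.7500 × √(24/2) = 2.5981
Critical value for a two-sided test at α = 0.1: z_{α/2} = 1.645.
Power = Φ(δ − 1.645) + Φ(−δ − 1.645) = Φ(0.953) + Φ(-4.243) = 0.8298 + 0.0000 = 0.8298.

Power ≈ 0.830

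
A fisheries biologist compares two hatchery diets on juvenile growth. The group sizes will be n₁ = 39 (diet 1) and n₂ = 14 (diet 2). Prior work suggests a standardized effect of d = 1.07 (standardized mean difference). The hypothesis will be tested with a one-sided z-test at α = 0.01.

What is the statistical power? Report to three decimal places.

Noncentrality parameter: λ = d / √(1/n₁ + 1/n₂) = 1.07 / √(1/39 + 1/14) = 3.4343
Critical value for a one-sided test at α = 0.01: z_α = 2.326.
Power = P(Z > 2.326 − λ) = Φ(1.108) = 0.8661.

Power ≈ 0.866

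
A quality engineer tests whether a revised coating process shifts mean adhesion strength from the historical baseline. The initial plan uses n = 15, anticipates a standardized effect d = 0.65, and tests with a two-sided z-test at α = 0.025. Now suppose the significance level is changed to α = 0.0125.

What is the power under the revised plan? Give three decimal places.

Power ≈ 0.508

δ = d·√n = 0.65 × √15 = 2.5174 (unchanged). New critical value: z_{0.0063} = 2.498.
Revised power = Φ(δ − 2.498) + Φ(−δ − 2.498) = Φ(0.020) + Φ(-5.015) = 0.5079 + 0.0000 = 0.5079.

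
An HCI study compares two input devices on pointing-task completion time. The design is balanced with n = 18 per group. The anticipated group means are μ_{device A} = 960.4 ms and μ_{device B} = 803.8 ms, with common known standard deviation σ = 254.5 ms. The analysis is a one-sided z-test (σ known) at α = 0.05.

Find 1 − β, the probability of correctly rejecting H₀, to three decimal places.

Power ≈ 0.580

Standardized effect: d = |μ_{device A} − μ_{device B}| / σ = |960.4 − 803.8| / 254.5 = 0.6153
Noncentrality parameter: δ = d·√(n/2) = 0.6153 × √(18/2) = 1.8460
One-sided α = 0.05 → critical value z_{0.05} = 1.645.
Power = P(Z > 1.645 − δ) = Φ(0.201) = 0.5797.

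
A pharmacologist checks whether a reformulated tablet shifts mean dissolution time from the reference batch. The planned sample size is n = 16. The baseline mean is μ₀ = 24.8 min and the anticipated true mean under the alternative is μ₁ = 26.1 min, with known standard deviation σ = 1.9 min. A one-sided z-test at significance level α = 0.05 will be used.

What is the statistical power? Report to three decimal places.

Power ≈ 0.863

Standardized effect: d = |μ₁ − μ₀| / σ = |26.1 − 24.8| / 1.9 = 0.6842
Noncentrality parameter: δ = d·√n = 0.6842 × √16 = 2.7368
Critical value for a one-sided test at α = 0.05: z_α = 1.645.
Power = Φ(δ − 1.645) = Φ(1.092) = 0.8626.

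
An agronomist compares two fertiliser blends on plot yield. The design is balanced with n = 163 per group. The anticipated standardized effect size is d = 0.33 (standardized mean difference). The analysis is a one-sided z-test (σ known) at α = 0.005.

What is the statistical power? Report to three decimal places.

Noncentrality parameter: δ = d·√(n/2) = 0.33 × √(163/2) = 2.9792
One-sided α = 0.005 → critical value z_{0.005} = 2.576.
Power = Φ(δ − 2.576) = Φ(0.403) = 0.6566.

Power ≈ 0.657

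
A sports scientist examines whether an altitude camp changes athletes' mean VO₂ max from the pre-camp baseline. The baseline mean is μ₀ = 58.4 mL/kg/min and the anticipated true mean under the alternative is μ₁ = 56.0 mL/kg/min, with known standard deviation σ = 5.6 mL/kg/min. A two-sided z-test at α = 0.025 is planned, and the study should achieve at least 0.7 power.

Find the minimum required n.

Standardized effect: d = |μ₁ − μ₀| / σ = |56.0 − 58.4| / 5.6 = 0.4286
Set Φ(δ − 2.241) = 0.7; then δ − 2.241 = Φ⁻¹(0.7) = 0.524, giving δ = 2.766.
(For δ > 0 the lower-tail rejection region contributes negligibly to power, so the one-term inversion is standard.)
δ = d·√n ⇒ n = (δ/d)² = (2.766 / 0.4286)² = 41.65.
Rounding up, n = 42.

n = 42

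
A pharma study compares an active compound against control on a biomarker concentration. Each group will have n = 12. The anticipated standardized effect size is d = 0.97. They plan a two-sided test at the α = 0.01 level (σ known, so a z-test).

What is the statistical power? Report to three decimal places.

Power ≈ 0.421

Noncentrality parameter: δ = d·√(n/2) = 0.97 × √(12/2) = 2.3760
Two-sided α = 0.01 → critical value z_{0.005} = 2.576.
Power = Φ(δ − 2.576) + Φ(−δ − 2.576) = Φ(-0.200) + Φ(-4.952) = 0.4208 + 0.0000 = 0.4208.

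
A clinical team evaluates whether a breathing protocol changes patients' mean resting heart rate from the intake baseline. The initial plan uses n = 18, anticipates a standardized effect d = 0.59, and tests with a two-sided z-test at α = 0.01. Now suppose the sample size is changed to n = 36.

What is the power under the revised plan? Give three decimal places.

Power ≈ 0.833

With n = 36: δ = d·√n = 0.59 × √36 = 3.5400. Critical value z_{0.005} = 2.576.
Revised power = Φ(δ − 2.576) + Φ(−δ − 2.576) = Φ(0.964) + Φ(-6.116) = 0.8325 + 0.0000 = 0.8325.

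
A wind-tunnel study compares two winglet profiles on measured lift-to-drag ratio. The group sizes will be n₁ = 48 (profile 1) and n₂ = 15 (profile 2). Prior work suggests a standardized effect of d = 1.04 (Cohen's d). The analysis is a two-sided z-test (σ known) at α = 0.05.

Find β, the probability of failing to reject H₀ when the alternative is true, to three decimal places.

β ≈ 0.060

Noncentrality parameter: δ = d / √(1/n₁ + 1/n₂) = 1.04 / √(1/48 + 1/15) = 3.5158
Two-sided α = 0.05 → critical value z_{0.025} = 1.960.
Power = Φ(δ − 1.960) + Φ(−δ − 1.960) = Φ(1.556) + Φ(-5.476) = 0.9401 + 0.0000 = 0.9401.
Type II error: β = 1 − power = 1 − 0.9401 = 0.0599.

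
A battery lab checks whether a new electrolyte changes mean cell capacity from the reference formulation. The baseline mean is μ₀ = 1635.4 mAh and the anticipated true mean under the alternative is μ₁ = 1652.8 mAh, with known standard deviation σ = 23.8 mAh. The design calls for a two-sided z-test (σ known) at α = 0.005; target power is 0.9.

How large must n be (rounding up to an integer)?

Standardized effect: d = |μ₁ − μ₀| / σ = |1652.8 − 1635.4| / 23.8 = 0.7311
Set Φ(δ − 2.807) = 0.9; then δ − 2.807 = Φ⁻¹(0.9) = 1.282, giving δ = 4.089.
(Ignoring the negligible lower-tail rejection probability gives the usual closed-form inversion.)
δ = d·√n ⇒ n = (δ/d)² = (4.089 / 0.7311)² = 31.28.
Rounding up, n = 32.

n = 32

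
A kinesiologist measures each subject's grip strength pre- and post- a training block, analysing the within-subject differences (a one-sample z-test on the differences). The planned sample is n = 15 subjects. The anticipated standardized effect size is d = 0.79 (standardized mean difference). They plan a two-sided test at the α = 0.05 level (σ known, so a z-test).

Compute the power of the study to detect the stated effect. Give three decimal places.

Power ≈ 0.864

Noncentrality parameter: δ = d·√n = 0.79 × √15 = 3.0597
Critical value for a two-sided test at α = 0.05: z_{α/2} = 1.960.
Power = Φ(δ − 1.960) + Φ(−δ − 1.960) = Φ(1.100) + Φ(-5.020) = 0.8643 + 0.0000 = 0.8643.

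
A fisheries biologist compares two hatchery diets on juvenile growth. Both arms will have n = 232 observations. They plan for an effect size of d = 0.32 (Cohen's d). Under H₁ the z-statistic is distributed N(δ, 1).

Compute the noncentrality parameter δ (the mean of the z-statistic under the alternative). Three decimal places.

δ ≈ 3.447

The noncentrality parameter scales effect size by the design's sample-size factor: δ = d·√(n/2) = 0.32 × √(232/2) = 3.4465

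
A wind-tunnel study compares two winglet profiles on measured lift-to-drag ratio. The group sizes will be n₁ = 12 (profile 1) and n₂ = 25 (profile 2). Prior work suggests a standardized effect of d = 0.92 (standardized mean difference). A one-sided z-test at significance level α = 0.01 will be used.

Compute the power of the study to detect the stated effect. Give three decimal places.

Noncentrality parameter: δ = d / √(1/n₁ + 1/n₂) = 0.92 / √(1/12 + 1/25) = 2.6197
Critical value for a one-sided test at α = 0.01: z_α = 2.326.
Power = Φ(δ − 2.326) = Φ(0.293) = 0.6154.

Power ≈ 0.615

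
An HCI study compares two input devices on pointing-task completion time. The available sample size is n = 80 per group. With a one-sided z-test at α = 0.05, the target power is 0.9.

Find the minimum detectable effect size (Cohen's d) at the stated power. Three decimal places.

d ≈ 0.463

Need Φ(δ − 1.645) = 0.9, so δ = 1.645 + 1.282 = 2.926.
δ = d·√(n/2) ⇒ d = δ/√(n/2) = 2.926/√(80/2) = 0.4627.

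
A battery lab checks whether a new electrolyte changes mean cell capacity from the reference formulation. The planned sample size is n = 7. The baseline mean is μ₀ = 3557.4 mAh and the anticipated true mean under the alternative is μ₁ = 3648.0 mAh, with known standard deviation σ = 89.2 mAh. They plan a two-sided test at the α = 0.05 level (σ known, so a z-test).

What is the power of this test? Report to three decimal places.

Standardized effect: d = |μ₁ − μ₀| / σ = |3648.0 − 3557.4| / 89.2 = 1.0157
Noncentrality parameter: δ = d·√n = 1.0157 × √7 = 2.6873
Critical value for a two-sided test at α = 0.05: z_{α/2} = 1.960.
Power = Φ(δ − 1.960) + Φ(−δ − 1.960) = Φ(0.727) + Φ(-4.647) = 0.7665 + 0.0000 = 0.7665.

Power ≈ 0.766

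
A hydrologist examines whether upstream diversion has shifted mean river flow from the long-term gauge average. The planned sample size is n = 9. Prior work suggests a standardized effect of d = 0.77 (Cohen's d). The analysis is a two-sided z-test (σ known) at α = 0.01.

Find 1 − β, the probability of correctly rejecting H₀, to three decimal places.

Noncentrality parameter: δ = d·√n = 0.77 × √9 = 2.3100
Critical value for a two-sided test at α = 0.01: z_{α/2} = 2.576.
Power = Φ(δ − 2.576) + Φ(−δ − 2.576) = Φ(-0.266) + Φ(-4.886) = 0.3952 + 0.0000 = 0.3952.

Power ≈ 0.395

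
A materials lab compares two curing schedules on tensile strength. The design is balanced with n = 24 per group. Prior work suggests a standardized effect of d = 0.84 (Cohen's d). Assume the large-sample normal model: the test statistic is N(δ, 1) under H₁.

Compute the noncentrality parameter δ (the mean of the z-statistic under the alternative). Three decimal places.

δ = d·√(n/2) = 0.84 × √(24/2) = 2.9098

δ ≈ 2.910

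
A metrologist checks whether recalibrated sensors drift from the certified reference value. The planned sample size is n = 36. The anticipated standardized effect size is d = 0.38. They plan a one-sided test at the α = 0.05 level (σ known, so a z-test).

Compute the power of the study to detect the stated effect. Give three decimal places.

Power ≈ 0.737

Noncentrality parameter: δ = d·√n = 0.38 × √36 = 2.2800
One-sided α = 0.05 → critical value z_{0.05} = 1.645.
Power = Φ(δ − 1.645) = Φ(0.635) = 0.7373.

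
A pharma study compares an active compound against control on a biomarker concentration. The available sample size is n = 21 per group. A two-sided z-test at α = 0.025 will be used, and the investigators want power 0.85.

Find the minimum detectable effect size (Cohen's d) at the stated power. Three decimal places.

d ≈ 1.012

Required noncentrality: δ = z_{0.0125} + z_{0.15} = 2.241 + 1.036 = 3.278.
(The second rejection-region term Φ(−δ − z_{α/2}) is negligible and dropped.)
δ = d·√(n/2) ⇒ d = δ/√(n/2) = 3.278/√(21/2) = 1.0116.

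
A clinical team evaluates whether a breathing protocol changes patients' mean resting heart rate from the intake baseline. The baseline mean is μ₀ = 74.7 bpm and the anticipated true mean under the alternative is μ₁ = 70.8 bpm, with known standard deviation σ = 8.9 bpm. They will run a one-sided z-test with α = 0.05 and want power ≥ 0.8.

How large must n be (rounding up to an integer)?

Standardized effect: d = |μ₁ − μ₀| / σ = |70.8 − 74.7| / 8.9 = 0.4382
For power 0.8 need Φ(δ − z_{0.05}) = 0.8, so δ = z_{0.05} + z_{0.20} = 1.645 + 0.842 = 2.486.
δ = d·√n ⇒ n = (δ/d)² = (2.486 / 0.4382)² = 32.20.
Round up to the next whole unit.

n = 33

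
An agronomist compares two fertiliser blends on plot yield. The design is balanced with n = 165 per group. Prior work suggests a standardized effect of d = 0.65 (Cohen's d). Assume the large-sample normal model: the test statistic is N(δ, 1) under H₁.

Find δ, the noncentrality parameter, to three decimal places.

δ ≈ 5.904

δ = d·√(n/2) = 0.65 × √(165/2) = 5.9039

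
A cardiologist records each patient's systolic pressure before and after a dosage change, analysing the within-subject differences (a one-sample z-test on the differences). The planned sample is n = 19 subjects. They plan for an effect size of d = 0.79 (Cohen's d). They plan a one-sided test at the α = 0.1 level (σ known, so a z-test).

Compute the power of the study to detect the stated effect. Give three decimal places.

Power ≈ 0.985

Noncentrality parameter: δ = d·√n = 0.79 × √19 = 3.4435
Critical value for a one-sided test at α = 0.1: z_α = 1.282.
Power = P(Z > 1.282 − δ) = Φ(2.162) = 0.9847.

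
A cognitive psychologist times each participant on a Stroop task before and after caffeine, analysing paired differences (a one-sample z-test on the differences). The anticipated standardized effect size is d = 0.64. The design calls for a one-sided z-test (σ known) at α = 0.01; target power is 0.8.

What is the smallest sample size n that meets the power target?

n = 25

Set Φ(δ − 2.326) = 0.8; then δ − 2.326 = Φ⁻¹(0.8) = 0.842, giving δ = 3.168.
δ = d·√n ⇒ n = (δ/d)² = (3.168 / 0.64)² = 24.50.
Rounding up, n = 25.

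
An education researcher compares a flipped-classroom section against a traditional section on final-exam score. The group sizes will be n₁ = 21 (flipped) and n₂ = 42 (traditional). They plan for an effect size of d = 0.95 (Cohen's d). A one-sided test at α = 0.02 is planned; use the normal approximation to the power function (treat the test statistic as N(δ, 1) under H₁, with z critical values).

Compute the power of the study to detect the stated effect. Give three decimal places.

Power ≈ 0.933

Noncentrality parameter: δ = d / √(1/n₁ + 1/n₂) = 0.95 / √(1/21 + 1/42) = 3.5546
Critical value for a one-sided test at α = 0.02: z_α = 2.054.
Power = Φ(δ − 2.054) = Φ(1.501) = 0.9333.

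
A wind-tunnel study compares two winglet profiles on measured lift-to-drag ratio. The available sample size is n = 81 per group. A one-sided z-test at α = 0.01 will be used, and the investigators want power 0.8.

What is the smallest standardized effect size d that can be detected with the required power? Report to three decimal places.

Required noncentrality: δ = z_{0.01} + z_{0.20} = 2.326 + 0.842 = 3.168.
δ = d·√(n/2) ⇒ d = δ/√(n/2) = 3.168/√(81/2) = 0.4978.

d ≈ 0.498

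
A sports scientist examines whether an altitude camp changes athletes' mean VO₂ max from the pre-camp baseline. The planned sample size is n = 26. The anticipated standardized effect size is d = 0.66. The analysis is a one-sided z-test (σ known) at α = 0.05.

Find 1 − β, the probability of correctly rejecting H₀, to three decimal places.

Noncentrality parameter: δ = d·√n = 0.66 × √26 = 3.3654
One-sided α = 0.05 → critical value z_{0.05} = 1.645.
Power = P(Z > 1.645 − δ) = Φ(1.720) = 0.9573.

Power ≈ 0.957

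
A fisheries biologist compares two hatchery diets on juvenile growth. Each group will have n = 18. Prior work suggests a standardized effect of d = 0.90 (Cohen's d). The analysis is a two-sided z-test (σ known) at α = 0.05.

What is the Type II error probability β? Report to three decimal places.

β ≈ 0.230

Noncentrality parameter: δ = d·√(n/2) = 0.90 × √(18/2) = 2.7000
Critical value for a two-sided test at α = 0.05: z_{α/2} = 1.960.
Power = Φ(δ − 1.960) + Φ(−δ − 1.960) = Φ(0.740) + Φ(-4.660) = 0.7704 + 0.0000 = 0.7704.
Type II error: β = 1 − power = 1 − 0.7704 = 0.2296.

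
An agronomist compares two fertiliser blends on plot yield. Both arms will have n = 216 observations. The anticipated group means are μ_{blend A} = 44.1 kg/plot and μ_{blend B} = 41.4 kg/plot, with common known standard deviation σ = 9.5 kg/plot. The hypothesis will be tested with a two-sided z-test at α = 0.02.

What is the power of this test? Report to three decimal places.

Power ≈ 0.735

Standardized effect: d = |μ_{blend A} − μ_{blend B}| / σ = |44.1 − 41.4| / 9.5 = 0.2842
Noncentrality parameter: δ = d·√(n/2) = 0.2842 × √(216/2) = 2.9536
Critical value for a two-sided test at α = 0.02: z_{α/2} = 2.326.
Power = Φ(δ − 2.326) + Φ(−δ − 2.326) = Φ(0.627) + Φ(-5.280) = 0.7348 + 0.0000 = 0.7348.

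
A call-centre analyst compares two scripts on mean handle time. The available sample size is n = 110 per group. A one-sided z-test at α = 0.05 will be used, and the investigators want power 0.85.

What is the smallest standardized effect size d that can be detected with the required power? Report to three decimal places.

d ≈ 0.362

Need Φ(δ − 1.645) = 0.85, so δ = 1.645 + 1.036 = 2.681.
δ = d·√(n/2) ⇒ d = δ/√(n/2) = 2.681/√(110/2) = 0.3615.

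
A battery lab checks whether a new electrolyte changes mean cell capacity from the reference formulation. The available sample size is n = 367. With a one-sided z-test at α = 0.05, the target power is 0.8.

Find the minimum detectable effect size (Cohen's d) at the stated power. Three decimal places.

d ≈ 0.130

Required noncentrality: δ = z_{0.05} + z_{0.20} = 1.645 + 0.842 = 2.486.
δ = d·√n ⇒ d = δ/√n = 2.486/√367 = 0.1298.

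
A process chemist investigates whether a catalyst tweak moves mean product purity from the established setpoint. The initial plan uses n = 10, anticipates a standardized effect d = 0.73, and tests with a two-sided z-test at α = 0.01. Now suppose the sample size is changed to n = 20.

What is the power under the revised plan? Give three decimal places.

Power ≈ 0.755

With n = 20: δ = d·√n = 0.73 × √20 = 3.2647. Critical value z_{0.005} = 2.576.
Revised power = Φ(δ − 2.576) + Φ(−δ − 2.576) = Φ(0.689) + Φ(-5.840) = 0.7545 + 0.0000 = 0.7545.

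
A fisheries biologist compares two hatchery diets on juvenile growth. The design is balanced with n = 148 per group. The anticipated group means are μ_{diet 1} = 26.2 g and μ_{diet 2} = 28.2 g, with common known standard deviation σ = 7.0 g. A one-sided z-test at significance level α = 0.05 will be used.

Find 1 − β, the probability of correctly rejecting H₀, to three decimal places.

Standardized effect: d = |μ_{diet 1} − μ_{diet 2}| / σ = |26.2 − 28.2| / 7.0 = 0.2857
Noncentrality parameter: δ = d·√(n/2) = 0.2857 × √(148/2) = 2.4578
One-sided α = 0.05 → critical value z_{0.05} = 1.645.
Power = P(Z > 1.645 − δ) = Φ(0.813) = 0.7919.

Power ≈ 0.792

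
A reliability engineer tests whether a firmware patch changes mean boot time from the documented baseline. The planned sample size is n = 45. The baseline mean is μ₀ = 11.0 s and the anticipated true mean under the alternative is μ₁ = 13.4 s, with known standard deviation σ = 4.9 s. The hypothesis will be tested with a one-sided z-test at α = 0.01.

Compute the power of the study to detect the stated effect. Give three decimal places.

Power ≈ 0.831

Standardized effect: d = |μ₁ − μ₀| / σ = |13.4 − 11.0| / 4.9 = 0.4898
Noncentrality parameter: δ = d·√n = 0.4898 × √45 = 3.2857
Critical value for a one-sided test at α = 0.01: z_α = 2.326.
Power = Φ(δ − 2.326) = Φ(0.959) = 0.8313.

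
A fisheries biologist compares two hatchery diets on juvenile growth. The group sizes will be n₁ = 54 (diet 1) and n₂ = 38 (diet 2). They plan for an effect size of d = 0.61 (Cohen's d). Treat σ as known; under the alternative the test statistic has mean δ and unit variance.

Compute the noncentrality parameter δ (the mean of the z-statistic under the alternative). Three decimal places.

δ ≈ 2.881

The noncentrality parameter scales effect size by the design's sample-size factor: δ = d / √(1/n₁ + 1/n₂) = 0.61 / √(1/54 + 1/38) = 2.8809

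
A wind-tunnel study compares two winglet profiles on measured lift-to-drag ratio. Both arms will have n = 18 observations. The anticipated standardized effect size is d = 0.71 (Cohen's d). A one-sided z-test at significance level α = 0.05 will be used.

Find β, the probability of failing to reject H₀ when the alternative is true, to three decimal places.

Noncentrality parameter: λ = d·√(n/2) = 0.71 × √(18/2) = 2.1300
Critical value for a one-sided test at α = 0.05: z_α = 1.645.
Power = P(Z > 1.645 − λ) = Φ(0.485) = 0.6862.
Type II error: β = 1 − power = 1 − 0.6862 = 0.3138.

β ≈ 0.314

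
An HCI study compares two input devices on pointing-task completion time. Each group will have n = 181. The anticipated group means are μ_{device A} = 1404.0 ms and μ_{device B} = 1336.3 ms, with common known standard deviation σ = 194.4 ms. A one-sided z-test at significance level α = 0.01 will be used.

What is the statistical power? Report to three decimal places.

Standardized effect: d = |μ_{device A} − μ_{device B}| / σ = |1404.0 − 1336.3| / 194.4 = 0.3483
Noncentrality parameter: δ = d·√(n/2) = 0.3483 × √(181/2) = 3.3130
Critical value for a one-sided test at α = 0.01: z_α = 2.326.
Power = P(Z > 2.326 − δ) = Φ(0.987) = 0.8381.

Power ≈ 0.838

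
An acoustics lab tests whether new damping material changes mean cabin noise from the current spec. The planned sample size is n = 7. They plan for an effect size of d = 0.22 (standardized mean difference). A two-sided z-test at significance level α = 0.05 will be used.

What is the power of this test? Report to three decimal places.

Power ≈ 0.090

Noncentrality parameter: δ = d·√n = 0.22 × √7 = 0.5821
Two-sided α = 0.05 → critical value z_{0.025} = 1.960.
Power = Φ(δ − 1.960) + Φ(−δ − 1.960) = Φ(-1.378) + Φ(-2.542) = 0.0841 + 0.0055 = 0.0896.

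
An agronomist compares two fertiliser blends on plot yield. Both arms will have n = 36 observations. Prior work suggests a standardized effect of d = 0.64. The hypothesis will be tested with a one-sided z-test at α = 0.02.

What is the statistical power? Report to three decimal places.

Noncentrality parameter: δ = d·√(n/2) = 0.64 × √(36/2) = 2.7153
Critical value for a one-sided test at α = 0.02: z_α = 2.054.
Power = P(Z > 2.054 − δ) = Φ(0.662) = 0.7459.

Power ≈ 0.746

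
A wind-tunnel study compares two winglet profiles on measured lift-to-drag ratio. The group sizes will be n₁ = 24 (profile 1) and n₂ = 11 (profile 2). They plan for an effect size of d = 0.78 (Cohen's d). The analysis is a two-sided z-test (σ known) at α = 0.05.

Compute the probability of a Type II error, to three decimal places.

Noncentrality parameter: δ = d / √(1/n₁ + 1/n₂) = 0.78 / √(1/24 + 1/11) = 2.1422
Critical value for a two-sided test at α = 0.05: z_{α/2} = 1.960.
Power = Φ(δ − 1.960) + Φ(−δ − 1.960) = Φ(0.182) + Φ(-4.102) = 0.5723 + 0.0000 = 0.5723.
Type II error: β = 1 − power = 1 − 0.5723 = 0.4277.

β ≈ 0.428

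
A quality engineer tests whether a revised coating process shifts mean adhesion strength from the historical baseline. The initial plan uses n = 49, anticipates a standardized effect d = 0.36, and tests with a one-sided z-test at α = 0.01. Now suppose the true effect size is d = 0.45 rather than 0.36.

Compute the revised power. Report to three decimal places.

With d = 0.45: δ = d·√n = 0.45 × √49 = 3.1500. Critical value z_{0.01} = 2.326.
Revised power = Φ(δ − 2.326) = Φ(0.824) = 0.7949.

Power ≈ 0.795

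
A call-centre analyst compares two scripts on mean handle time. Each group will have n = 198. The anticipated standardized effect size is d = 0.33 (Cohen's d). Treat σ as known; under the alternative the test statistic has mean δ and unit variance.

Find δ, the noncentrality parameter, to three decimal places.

The noncentrality parameter scales effect size by the design's sample-size factor: δ = d·√(n/2) = 0.33 × √(198/2) = 3.2835

δ ≈ 3.283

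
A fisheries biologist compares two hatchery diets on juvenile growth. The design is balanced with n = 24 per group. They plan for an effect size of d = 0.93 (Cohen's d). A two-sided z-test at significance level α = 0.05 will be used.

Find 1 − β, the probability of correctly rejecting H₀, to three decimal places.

Noncentrality parameter: δ = d·√(n/2) = 0.93 × √(24/2) = 3.2216
Critical value for a two-sided test at α = 0.05: z_{α/2} = 1.960.
Power = Φ(δ − 1.960) + Φ(−δ − 1.960) = Φ(1.262) + Φ(-5.182) = 0.8965 + 0.0000 = 0.8965.

Power ≈ 0.896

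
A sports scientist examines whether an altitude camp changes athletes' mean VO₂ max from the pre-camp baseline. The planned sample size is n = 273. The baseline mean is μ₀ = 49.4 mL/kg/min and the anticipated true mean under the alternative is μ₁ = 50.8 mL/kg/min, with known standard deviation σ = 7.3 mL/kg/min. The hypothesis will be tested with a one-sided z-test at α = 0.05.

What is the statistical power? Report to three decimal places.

Power ≈ 0.936

Standardized effect: d = |μ₁ − μ₀| / σ = |50.8 − 49.4| / 7.3 = 0.1918
Noncentrality parameter: δ = d·√n = 0.1918 × √273 = 3.1687
Critical value for a one-sided test at α = 0.05: z_α = 1.645.
Power = Φ(δ − 1.645) = Φ(1.524) = 0.9362.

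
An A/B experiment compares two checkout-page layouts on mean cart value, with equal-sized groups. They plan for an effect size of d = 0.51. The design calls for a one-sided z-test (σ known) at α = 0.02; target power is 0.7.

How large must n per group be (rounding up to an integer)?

n = 52 per group

For power 0.7 need Φ(δ − z_{0.02}) = 0.7, so δ = z_{0.02} + z_{0.30} = 2.054 + 0.524 = 2.578.
δ = d·√(n/2) ⇒ n = 2(δ/d)² = 2 × (2.578 / 0.51)² = 51.11.
Round up to the next whole unit.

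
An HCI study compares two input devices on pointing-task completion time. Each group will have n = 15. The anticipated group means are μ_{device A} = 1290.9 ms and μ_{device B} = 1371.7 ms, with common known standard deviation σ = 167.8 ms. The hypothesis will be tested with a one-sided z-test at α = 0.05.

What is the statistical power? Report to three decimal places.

Power ≈ 0.372

Standardized effect: d = |μ_{device A} − μ_{device B}| / σ = |1290.9 − 1371.7| / 167.8 = 0.4815
Noncentrality parameter: λ = d·√(n/2) = 0.4815 × √(15/2) = 1.3187
Critical value for a one-sided test at α = 0.05: z_α = 1.645.
Power = Φ(λ − 1.645) = Φ(-0.326) = 0.3722.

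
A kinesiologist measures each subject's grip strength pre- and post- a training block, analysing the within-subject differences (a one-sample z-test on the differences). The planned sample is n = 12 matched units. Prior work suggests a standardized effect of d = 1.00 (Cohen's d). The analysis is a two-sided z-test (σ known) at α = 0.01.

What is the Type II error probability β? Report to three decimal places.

Noncentrality parameter: δ = d·√n = 1.00 × √12 = 3.4641
Two-sided α = 0.01 → critical value z_{0.005} = 2.576.
Power = Φ(δ − 2.576) + Φ(−δ − 2.576) = Φ(0.888) + Φ(-6.040) = 0.8128 + 0.0000 = 0.8128.
Type II error: β = 1 − power = 1 − 0.8128 = 0.1872.

β ≈ 0.187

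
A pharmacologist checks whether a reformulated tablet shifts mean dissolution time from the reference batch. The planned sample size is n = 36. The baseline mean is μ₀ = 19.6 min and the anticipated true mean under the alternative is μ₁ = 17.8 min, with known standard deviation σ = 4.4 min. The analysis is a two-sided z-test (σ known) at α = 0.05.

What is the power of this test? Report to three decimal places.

Power ≈ 0.690

Standardized effect: d = |μ₁ − μ₀| / σ = |17.8 − 19.6| / 4.4 = 0.4091
Noncentrality parameter: δ = d·√n = 0.4091 × √36 = 2.4545
Two-sided α = 0.05 → critical value z_{0.025} = 1.960.
Power = Φ(δ − 1.960) + Φ(−δ − 1.960) = Φ(0.495) + Φ(-4.415) = 0.6896 + 0.0000 = 0.6896.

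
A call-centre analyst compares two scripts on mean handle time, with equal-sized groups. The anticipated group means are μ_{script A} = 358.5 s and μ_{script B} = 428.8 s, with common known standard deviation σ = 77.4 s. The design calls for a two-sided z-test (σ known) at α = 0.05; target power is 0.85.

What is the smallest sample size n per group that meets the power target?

n = 22 per group

Standardized effect: d = |μ_{script A} − μ_{script B}| / σ = |358.5 − 428.8| / 77.4 = 0.9083
For power 0.85 need Φ(δ − z_{0.025}) = 0.85, so δ = z_{0.025} + z_{0.15} = 1.960 + 1.036 = 2.996.
(For δ > 0 the lower-tail rejection region contributes negligibly to power, so the one-term inversion is standard.)
δ = d·√(n/2) ⇒ n = 2(δ/d)² = 2 × (2.996 / 0.9083)² = 21.77.
Round up to the next whole unit.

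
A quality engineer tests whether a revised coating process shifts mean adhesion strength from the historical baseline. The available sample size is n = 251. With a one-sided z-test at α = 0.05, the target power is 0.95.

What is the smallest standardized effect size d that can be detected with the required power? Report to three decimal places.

Need Φ(δ − 1.645) = 0.95, so δ = 1.645 + 1.645 = 3.290.
δ = d·√n ⇒ d = δ/√n = 3.290/√251 = 0.2076.

d ≈ 0.208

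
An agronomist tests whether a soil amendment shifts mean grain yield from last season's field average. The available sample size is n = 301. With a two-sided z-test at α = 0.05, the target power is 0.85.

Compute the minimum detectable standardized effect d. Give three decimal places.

Need Φ(δ − 1.960) = 0.85, so δ = 1.960 + 1.036 = 2.996.
(Lower-tail contribution to power is negligible for δ > 0.)
δ = d·√n ⇒ d = δ/√n = 2.996/√301 = 0.1727.

d ≈ 0.173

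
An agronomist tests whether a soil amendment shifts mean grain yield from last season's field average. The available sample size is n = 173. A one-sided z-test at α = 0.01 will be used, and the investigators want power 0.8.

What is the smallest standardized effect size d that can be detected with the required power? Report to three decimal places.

d ≈ 0.241

Required noncentrality: δ = z_{0.01} + z_{0.20} = 2.326 + 0.842 = 3.168.
δ = d·√n ⇒ d = δ/√n = 3.168/√173 = 0.2409.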